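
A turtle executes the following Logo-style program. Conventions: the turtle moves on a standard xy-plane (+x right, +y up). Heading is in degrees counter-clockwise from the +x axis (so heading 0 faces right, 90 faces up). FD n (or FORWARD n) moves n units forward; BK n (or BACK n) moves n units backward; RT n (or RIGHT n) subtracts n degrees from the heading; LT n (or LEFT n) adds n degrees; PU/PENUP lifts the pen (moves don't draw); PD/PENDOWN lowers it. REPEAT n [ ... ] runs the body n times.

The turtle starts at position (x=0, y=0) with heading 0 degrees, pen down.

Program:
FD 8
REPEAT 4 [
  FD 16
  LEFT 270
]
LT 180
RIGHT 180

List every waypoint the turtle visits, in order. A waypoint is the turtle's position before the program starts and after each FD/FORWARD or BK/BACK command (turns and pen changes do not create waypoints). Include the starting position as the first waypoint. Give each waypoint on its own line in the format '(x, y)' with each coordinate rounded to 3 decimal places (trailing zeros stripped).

Executing turtle program step by step:
Start: pos=(0,0), heading=0, pen down
FD 8: (0,0) -> (8,0) [heading=0, draw]
REPEAT 4 [
  -- iteration 1/4 --
  FD 16: (8,0) -> (24,0) [heading=0, draw]
  LT 270: heading 0 -> 270
  -- iteration 2/4 --
  FD 16: (24,0) -> (24,-16) [heading=270, draw]
  LT 270: heading 270 -> 180
  -- iteration 3/4 --
  FD 16: (24,-16) -> (8,-16) [heading=180, draw]
  LT 270: heading 180 -> 90
  -- iteration 4/4 --
  FD 16: (8,-16) -> (8,0) [heading=90, draw]
  LT 270: heading 90 -> 0
]
LT 180: heading 0 -> 180
RT 180: heading 180 -> 0
Final: pos=(8,0), heading=0, 5 segment(s) drawn
Waypoints (6 total):
(0, 0)
(8, 0)
(24, 0)
(24, -16)
(8, -16)
(8, 0)

Answer: (0, 0)
(8, 0)
(24, 0)
(24, -16)
(8, -16)
(8, 0)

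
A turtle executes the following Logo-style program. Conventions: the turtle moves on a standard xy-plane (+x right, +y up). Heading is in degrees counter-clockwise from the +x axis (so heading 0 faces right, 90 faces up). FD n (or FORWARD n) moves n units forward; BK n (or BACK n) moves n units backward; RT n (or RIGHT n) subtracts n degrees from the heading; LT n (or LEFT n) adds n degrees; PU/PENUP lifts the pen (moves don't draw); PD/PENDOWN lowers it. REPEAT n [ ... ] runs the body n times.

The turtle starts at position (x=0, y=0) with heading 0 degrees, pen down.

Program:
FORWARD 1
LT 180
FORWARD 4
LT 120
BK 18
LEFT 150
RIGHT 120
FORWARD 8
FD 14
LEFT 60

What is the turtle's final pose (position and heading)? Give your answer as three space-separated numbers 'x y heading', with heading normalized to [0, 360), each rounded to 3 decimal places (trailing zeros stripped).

Answer: 7.053 4.588 30

Derivation:
Executing turtle program step by step:
Start: pos=(0,0), heading=0, pen down
FD 1: (0,0) -> (1,0) [heading=0, draw]
LT 180: heading 0 -> 180
FD 4: (1,0) -> (-3,0) [heading=180, draw]
LT 120: heading 180 -> 300
BK 18: (-3,0) -> (-12,15.588) [heading=300, draw]
LT 150: heading 300 -> 90
RT 120: heading 90 -> 330
FD 8: (-12,15.588) -> (-5.072,11.588) [heading=330, draw]
FD 14: (-5.072,11.588) -> (7.053,4.588) [heading=330, draw]
LT 60: heading 330 -> 30
Final: pos=(7.053,4.588), heading=30, 5 segment(s) drawn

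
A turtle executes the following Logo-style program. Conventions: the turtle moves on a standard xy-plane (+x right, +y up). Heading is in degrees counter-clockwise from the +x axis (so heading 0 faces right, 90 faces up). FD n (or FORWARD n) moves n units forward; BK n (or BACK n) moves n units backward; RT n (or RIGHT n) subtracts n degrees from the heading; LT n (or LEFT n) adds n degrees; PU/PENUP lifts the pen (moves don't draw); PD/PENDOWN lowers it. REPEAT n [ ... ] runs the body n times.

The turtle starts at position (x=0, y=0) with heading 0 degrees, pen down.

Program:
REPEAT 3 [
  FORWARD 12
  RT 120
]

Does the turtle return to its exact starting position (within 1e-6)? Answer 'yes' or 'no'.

Answer: yes

Derivation:
Executing turtle program step by step:
Start: pos=(0,0), heading=0, pen down
REPEAT 3 [
  -- iteration 1/3 --
  FD 12: (0,0) -> (12,0) [heading=0, draw]
  RT 120: heading 0 -> 240
  -- iteration 2/3 --
  FD 12: (12,0) -> (6,-10.392) [heading=240, draw]
  RT 120: heading 240 -> 120
  -- iteration 3/3 --
  FD 12: (6,-10.392) -> (0,0) [heading=120, draw]
  RT 120: heading 120 -> 0
]
Final: pos=(0,0), heading=0, 3 segment(s) drawn

Start position: (0, 0)
Final position: (0, 0)
Distance = 0; < 1e-6 -> CLOSED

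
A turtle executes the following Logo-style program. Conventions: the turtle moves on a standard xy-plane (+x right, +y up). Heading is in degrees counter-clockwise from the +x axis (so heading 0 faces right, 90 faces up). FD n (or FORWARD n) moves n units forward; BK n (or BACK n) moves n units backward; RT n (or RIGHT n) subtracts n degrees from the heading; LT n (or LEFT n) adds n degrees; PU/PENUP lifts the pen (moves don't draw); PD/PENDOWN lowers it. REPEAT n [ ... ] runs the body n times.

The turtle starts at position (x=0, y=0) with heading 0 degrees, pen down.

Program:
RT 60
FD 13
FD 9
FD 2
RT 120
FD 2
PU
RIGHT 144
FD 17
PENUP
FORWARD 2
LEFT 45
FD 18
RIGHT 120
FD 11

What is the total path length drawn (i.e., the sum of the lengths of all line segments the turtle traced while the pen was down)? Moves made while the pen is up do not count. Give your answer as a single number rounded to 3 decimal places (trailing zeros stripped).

Answer: 26

Derivation:
Executing turtle program step by step:
Start: pos=(0,0), heading=0, pen down
RT 60: heading 0 -> 300
FD 13: (0,0) -> (6.5,-11.258) [heading=300, draw]
FD 9: (6.5,-11.258) -> (11,-19.053) [heading=300, draw]
FD 2: (11,-19.053) -> (12,-20.785) [heading=300, draw]
RT 120: heading 300 -> 180
FD 2: (12,-20.785) -> (10,-20.785) [heading=180, draw]
PU: pen up
RT 144: heading 180 -> 36
FD 17: (10,-20.785) -> (23.753,-10.792) [heading=36, move]
PU: pen up
FD 2: (23.753,-10.792) -> (25.371,-9.617) [heading=36, move]
LT 45: heading 36 -> 81
FD 18: (25.371,-9.617) -> (28.187,8.162) [heading=81, move]
RT 120: heading 81 -> 321
FD 11: (28.187,8.162) -> (36.736,1.239) [heading=321, move]
Final: pos=(36.736,1.239), heading=321, 4 segment(s) drawn

Segment lengths:
  seg 1: (0,0) -> (6.5,-11.258), length = 13
  seg 2: (6.5,-11.258) -> (11,-19.053), length = 9
  seg 3: (11,-19.053) -> (12,-20.785), length = 2
  seg 4: (12,-20.785) -> (10,-20.785), length = 2
Total = 26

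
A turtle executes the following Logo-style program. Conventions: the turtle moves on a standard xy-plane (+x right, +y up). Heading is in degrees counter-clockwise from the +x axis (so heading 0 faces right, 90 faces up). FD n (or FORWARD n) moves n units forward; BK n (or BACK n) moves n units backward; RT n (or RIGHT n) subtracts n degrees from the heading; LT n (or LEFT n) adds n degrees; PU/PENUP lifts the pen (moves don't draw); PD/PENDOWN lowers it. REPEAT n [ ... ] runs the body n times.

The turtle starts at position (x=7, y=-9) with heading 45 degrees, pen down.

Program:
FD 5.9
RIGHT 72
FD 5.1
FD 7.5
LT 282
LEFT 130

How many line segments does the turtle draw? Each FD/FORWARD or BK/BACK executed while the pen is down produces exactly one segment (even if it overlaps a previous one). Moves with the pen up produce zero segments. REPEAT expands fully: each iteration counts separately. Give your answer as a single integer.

Answer: 3

Derivation:
Executing turtle program step by step:
Start: pos=(7,-9), heading=45, pen down
FD 5.9: (7,-9) -> (11.172,-4.828) [heading=45, draw]
RT 72: heading 45 -> 333
FD 5.1: (11.172,-4.828) -> (15.716,-7.143) [heading=333, draw]
FD 7.5: (15.716,-7.143) -> (22.399,-10.548) [heading=333, draw]
LT 282: heading 333 -> 255
LT 130: heading 255 -> 25
Final: pos=(22.399,-10.548), heading=25, 3 segment(s) drawn
Segments drawn: 3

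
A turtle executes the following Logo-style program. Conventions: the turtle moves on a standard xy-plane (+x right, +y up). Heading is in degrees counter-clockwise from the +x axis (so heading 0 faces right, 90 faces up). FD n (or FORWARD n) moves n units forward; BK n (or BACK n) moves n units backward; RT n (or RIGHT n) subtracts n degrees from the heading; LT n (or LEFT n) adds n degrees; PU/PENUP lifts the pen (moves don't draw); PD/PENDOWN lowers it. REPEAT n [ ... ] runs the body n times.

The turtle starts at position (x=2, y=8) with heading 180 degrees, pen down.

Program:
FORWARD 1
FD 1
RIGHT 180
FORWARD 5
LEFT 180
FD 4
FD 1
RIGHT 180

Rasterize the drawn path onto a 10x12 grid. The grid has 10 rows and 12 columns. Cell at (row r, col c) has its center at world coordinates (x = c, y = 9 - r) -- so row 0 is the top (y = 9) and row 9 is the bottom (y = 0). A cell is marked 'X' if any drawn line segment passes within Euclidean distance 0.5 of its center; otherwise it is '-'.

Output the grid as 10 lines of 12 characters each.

Answer: ------------
XXXXXX------
------------
------------
------------
------------
------------
------------
------------
------------

Derivation:
Segment 0: (2,8) -> (1,8)
Segment 1: (1,8) -> (0,8)
Segment 2: (0,8) -> (5,8)
Segment 3: (5,8) -> (1,8)
Segment 4: (1,8) -> (0,8)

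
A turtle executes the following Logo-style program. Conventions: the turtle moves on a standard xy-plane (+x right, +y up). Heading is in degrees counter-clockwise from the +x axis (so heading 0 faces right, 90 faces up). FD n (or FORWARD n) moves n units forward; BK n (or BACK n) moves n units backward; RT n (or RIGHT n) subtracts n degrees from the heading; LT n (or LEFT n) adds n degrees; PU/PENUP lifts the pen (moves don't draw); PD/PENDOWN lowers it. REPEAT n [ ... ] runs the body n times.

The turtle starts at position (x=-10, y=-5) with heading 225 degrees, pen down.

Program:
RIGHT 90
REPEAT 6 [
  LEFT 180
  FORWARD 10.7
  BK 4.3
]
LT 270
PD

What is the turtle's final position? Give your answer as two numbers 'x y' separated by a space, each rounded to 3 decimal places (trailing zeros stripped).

Executing turtle program step by step:
Start: pos=(-10,-5), heading=225, pen down
RT 90: heading 225 -> 135
REPEAT 6 [
  -- iteration 1/6 --
  LT 180: heading 135 -> 315
  FD 10.7: (-10,-5) -> (-2.434,-12.566) [heading=315, draw]
  BK 4.3: (-2.434,-12.566) -> (-5.475,-9.525) [heading=315, draw]
  -- iteration 2/6 --
  LT 180: heading 315 -> 135
  FD 10.7: (-5.475,-9.525) -> (-13.041,-1.959) [heading=135, draw]
  BK 4.3: (-13.041,-1.959) -> (-10,-5) [heading=135, draw]
  -- iteration 3/6 --
  LT 180: heading 135 -> 315
  FD 10.7: (-10,-5) -> (-2.434,-12.566) [heading=315, draw]
  BK 4.3: (-2.434,-12.566) -> (-5.475,-9.525) [heading=315, draw]
  -- iteration 4/6 --
  LT 180: heading 315 -> 135
  FD 10.7: (-5.475,-9.525) -> (-13.041,-1.959) [heading=135, draw]
  BK 4.3: (-13.041,-1.959) -> (-10,-5) [heading=135, draw]
  -- iteration 5/6 --
  LT 180: heading 135 -> 315
  FD 10.7: (-10,-5) -> (-2.434,-12.566) [heading=315, draw]
  BK 4.3: (-2.434,-12.566) -> (-5.475,-9.525) [heading=315, draw]
  -- iteration 6/6 --
  LT 180: heading 315 -> 135
  FD 10.7: (-5.475,-9.525) -> (-13.041,-1.959) [heading=135, draw]
  BK 4.3: (-13.041,-1.959) -> (-10,-5) [heading=135, draw]
]
LT 270: heading 135 -> 45
PD: pen down
Final: pos=(-10,-5), heading=45, 12 segment(s) drawn

Answer: -10 -5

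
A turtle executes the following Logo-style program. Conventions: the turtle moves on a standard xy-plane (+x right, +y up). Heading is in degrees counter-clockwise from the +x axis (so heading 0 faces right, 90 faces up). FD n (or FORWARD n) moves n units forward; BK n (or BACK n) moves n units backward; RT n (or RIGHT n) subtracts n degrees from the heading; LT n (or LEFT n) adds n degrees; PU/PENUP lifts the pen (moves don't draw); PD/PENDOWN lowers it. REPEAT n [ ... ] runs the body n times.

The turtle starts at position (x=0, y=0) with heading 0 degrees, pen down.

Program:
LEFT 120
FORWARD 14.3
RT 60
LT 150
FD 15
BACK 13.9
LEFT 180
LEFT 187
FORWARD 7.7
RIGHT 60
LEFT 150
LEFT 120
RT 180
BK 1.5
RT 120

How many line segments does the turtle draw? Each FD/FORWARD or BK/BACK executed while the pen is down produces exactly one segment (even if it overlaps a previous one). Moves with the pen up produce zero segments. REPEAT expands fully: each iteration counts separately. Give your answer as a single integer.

Executing turtle program step by step:
Start: pos=(0,0), heading=0, pen down
LT 120: heading 0 -> 120
FD 14.3: (0,0) -> (-7.15,12.384) [heading=120, draw]
RT 60: heading 120 -> 60
LT 150: heading 60 -> 210
FD 15: (-7.15,12.384) -> (-20.14,4.884) [heading=210, draw]
BK 13.9: (-20.14,4.884) -> (-8.103,11.834) [heading=210, draw]
LT 180: heading 210 -> 30
LT 187: heading 30 -> 217
FD 7.7: (-8.103,11.834) -> (-14.252,7.2) [heading=217, draw]
RT 60: heading 217 -> 157
LT 150: heading 157 -> 307
LT 120: heading 307 -> 67
RT 180: heading 67 -> 247
BK 1.5: (-14.252,7.2) -> (-13.666,8.581) [heading=247, draw]
RT 120: heading 247 -> 127
Final: pos=(-13.666,8.581), heading=127, 5 segment(s) drawn
Segments drawn: 5

Answer: 5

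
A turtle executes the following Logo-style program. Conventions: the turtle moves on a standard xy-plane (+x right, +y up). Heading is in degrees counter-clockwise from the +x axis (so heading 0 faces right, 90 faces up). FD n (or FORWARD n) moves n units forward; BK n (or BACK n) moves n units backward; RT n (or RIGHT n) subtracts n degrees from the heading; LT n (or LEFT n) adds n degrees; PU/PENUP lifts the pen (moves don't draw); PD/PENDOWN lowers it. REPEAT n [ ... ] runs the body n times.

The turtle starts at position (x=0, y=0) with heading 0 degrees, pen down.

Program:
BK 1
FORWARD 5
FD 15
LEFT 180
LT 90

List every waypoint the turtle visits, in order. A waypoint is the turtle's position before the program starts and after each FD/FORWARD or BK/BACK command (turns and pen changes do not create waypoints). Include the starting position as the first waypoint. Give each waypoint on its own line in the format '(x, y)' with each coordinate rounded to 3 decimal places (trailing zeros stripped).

Executing turtle program step by step:
Start: pos=(0,0), heading=0, pen down
BK 1: (0,0) -> (-1,0) [heading=0, draw]
FD 5: (-1,0) -> (4,0) [heading=0, draw]
FD 15: (4,0) -> (19,0) [heading=0, draw]
LT 180: heading 0 -> 180
LT 90: heading 180 -> 270
Final: pos=(19,0), heading=270, 3 segment(s) drawn
Waypoints (4 total):
(0, 0)
(-1, 0)
(4, 0)
(19, 0)

Answer: (0, 0)
(-1, 0)
(4, 0)
(19, 0)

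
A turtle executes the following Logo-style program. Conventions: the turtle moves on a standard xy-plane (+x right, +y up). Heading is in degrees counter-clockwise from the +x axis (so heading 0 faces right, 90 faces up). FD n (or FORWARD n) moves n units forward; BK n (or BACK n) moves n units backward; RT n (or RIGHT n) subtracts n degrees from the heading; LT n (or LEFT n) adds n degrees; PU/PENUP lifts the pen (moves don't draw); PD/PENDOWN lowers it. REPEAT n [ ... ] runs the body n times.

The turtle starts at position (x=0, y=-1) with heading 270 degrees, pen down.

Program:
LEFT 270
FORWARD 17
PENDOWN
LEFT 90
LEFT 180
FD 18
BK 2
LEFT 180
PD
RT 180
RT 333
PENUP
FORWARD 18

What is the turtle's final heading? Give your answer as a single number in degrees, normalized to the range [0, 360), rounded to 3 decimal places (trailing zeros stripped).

Answer: 117

Derivation:
Executing turtle program step by step:
Start: pos=(0,-1), heading=270, pen down
LT 270: heading 270 -> 180
FD 17: (0,-1) -> (-17,-1) [heading=180, draw]
PD: pen down
LT 90: heading 180 -> 270
LT 180: heading 270 -> 90
FD 18: (-17,-1) -> (-17,17) [heading=90, draw]
BK 2: (-17,17) -> (-17,15) [heading=90, draw]
LT 180: heading 90 -> 270
PD: pen down
RT 180: heading 270 -> 90
RT 333: heading 90 -> 117
PU: pen up
FD 18: (-17,15) -> (-25.172,31.038) [heading=117, move]
Final: pos=(-25.172,31.038), heading=117, 3 segment(s) drawn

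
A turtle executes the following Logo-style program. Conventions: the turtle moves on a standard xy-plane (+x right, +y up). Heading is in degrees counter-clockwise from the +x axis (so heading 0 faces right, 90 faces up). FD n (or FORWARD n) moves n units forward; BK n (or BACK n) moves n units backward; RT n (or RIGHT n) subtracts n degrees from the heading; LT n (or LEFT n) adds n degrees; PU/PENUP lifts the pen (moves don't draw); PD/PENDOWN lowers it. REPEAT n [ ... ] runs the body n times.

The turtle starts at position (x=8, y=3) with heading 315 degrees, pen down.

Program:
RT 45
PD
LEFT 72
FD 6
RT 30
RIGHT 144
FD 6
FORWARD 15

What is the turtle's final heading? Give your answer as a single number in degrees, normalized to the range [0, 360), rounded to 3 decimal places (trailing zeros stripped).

Executing turtle program step by step:
Start: pos=(8,3), heading=315, pen down
RT 45: heading 315 -> 270
PD: pen down
LT 72: heading 270 -> 342
FD 6: (8,3) -> (13.706,1.146) [heading=342, draw]
RT 30: heading 342 -> 312
RT 144: heading 312 -> 168
FD 6: (13.706,1.146) -> (7.837,2.393) [heading=168, draw]
FD 15: (7.837,2.393) -> (-6.835,5.512) [heading=168, draw]
Final: pos=(-6.835,5.512), heading=168, 3 segment(s) drawn

Answer: 168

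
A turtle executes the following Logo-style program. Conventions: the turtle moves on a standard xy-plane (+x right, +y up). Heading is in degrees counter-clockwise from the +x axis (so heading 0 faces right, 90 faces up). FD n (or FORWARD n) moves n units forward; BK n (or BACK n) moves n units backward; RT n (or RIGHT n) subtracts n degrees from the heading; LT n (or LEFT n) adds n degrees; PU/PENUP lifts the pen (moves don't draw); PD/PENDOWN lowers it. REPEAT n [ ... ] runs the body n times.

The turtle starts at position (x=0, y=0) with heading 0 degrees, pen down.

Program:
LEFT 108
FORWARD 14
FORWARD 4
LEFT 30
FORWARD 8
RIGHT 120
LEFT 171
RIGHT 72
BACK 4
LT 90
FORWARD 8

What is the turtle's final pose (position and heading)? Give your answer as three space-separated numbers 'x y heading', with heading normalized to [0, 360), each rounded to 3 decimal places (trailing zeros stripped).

Executing turtle program step by step:
Start: pos=(0,0), heading=0, pen down
LT 108: heading 0 -> 108
FD 14: (0,0) -> (-4.326,13.315) [heading=108, draw]
FD 4: (-4.326,13.315) -> (-5.562,17.119) [heading=108, draw]
LT 30: heading 108 -> 138
FD 8: (-5.562,17.119) -> (-11.507,22.472) [heading=138, draw]
RT 120: heading 138 -> 18
LT 171: heading 18 -> 189
RT 72: heading 189 -> 117
BK 4: (-11.507,22.472) -> (-9.692,18.908) [heading=117, draw]
LT 90: heading 117 -> 207
FD 8: (-9.692,18.908) -> (-16.82,15.276) [heading=207, draw]
Final: pos=(-16.82,15.276), heading=207, 5 segment(s) drawn

Answer: -16.82 15.276 207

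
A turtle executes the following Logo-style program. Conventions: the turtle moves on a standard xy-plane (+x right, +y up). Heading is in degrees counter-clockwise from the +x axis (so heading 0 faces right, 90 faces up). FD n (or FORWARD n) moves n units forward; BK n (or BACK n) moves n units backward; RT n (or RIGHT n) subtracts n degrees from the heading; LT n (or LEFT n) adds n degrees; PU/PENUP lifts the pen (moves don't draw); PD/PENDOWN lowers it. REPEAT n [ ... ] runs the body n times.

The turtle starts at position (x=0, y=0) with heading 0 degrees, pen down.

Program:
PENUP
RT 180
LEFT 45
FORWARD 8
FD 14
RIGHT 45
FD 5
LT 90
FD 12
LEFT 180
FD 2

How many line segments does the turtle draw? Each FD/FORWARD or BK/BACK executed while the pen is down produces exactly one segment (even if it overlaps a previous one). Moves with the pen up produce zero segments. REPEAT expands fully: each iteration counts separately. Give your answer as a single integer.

Executing turtle program step by step:
Start: pos=(0,0), heading=0, pen down
PU: pen up
RT 180: heading 0 -> 180
LT 45: heading 180 -> 225
FD 8: (0,0) -> (-5.657,-5.657) [heading=225, move]
FD 14: (-5.657,-5.657) -> (-15.556,-15.556) [heading=225, move]
RT 45: heading 225 -> 180
FD 5: (-15.556,-15.556) -> (-20.556,-15.556) [heading=180, move]
LT 90: heading 180 -> 270
FD 12: (-20.556,-15.556) -> (-20.556,-27.556) [heading=270, move]
LT 180: heading 270 -> 90
FD 2: (-20.556,-27.556) -> (-20.556,-25.556) [heading=90, move]
Final: pos=(-20.556,-25.556), heading=90, 0 segment(s) drawn
Segments drawn: 0

Answer: 0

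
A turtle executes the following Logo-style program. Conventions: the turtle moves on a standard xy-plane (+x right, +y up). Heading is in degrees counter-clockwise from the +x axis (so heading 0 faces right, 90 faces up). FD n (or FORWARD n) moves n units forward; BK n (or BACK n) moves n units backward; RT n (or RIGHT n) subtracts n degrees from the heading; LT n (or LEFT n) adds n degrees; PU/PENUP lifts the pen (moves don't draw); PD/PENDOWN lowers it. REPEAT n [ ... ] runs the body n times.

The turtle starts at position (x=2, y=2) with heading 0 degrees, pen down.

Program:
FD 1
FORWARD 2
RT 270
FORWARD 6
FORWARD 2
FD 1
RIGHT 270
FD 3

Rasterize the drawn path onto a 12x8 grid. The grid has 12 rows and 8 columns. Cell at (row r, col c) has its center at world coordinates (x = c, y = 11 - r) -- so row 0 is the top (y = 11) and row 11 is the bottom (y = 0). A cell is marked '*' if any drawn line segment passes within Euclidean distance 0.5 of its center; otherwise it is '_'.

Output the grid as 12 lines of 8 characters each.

Segment 0: (2,2) -> (3,2)
Segment 1: (3,2) -> (5,2)
Segment 2: (5,2) -> (5,8)
Segment 3: (5,8) -> (5,10)
Segment 4: (5,10) -> (5,11)
Segment 5: (5,11) -> (2,11)

Answer: __****__
_____*__
_____*__
_____*__
_____*__
_____*__
_____*__
_____*__
_____*__
__****__
________
________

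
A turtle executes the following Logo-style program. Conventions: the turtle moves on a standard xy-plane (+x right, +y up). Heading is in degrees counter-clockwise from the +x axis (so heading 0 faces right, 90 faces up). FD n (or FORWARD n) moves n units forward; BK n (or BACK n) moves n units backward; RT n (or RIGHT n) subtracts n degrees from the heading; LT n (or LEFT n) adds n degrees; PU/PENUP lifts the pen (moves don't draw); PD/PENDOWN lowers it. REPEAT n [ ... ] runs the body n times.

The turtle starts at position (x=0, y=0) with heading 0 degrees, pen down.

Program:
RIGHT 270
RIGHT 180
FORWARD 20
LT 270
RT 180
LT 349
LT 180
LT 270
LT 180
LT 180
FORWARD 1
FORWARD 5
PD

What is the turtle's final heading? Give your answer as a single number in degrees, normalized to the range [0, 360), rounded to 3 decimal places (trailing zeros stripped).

Executing turtle program step by step:
Start: pos=(0,0), heading=0, pen down
RT 270: heading 0 -> 90
RT 180: heading 90 -> 270
FD 20: (0,0) -> (0,-20) [heading=270, draw]
LT 270: heading 270 -> 180
RT 180: heading 180 -> 0
LT 349: heading 0 -> 349
LT 180: heading 349 -> 169
LT 270: heading 169 -> 79
LT 180: heading 79 -> 259
LT 180: heading 259 -> 79
FD 1: (0,-20) -> (0.191,-19.018) [heading=79, draw]
FD 5: (0.191,-19.018) -> (1.145,-14.11) [heading=79, draw]
PD: pen down
Final: pos=(1.145,-14.11), heading=79, 3 segment(s) drawn

Answer: 79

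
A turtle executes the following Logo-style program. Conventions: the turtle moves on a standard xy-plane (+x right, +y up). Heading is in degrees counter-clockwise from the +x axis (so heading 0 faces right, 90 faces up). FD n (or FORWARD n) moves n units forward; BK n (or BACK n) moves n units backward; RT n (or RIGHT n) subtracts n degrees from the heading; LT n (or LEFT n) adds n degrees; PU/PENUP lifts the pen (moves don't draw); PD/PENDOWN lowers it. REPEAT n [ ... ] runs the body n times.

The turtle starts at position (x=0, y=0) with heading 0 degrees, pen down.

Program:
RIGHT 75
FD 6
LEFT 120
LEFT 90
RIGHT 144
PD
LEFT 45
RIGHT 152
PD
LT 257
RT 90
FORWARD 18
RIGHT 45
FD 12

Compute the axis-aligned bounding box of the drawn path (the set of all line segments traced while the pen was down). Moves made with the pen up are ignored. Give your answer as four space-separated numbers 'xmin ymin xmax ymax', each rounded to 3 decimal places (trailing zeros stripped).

Answer: 0 -5.796 24.815 9.447

Derivation:
Executing turtle program step by step:
Start: pos=(0,0), heading=0, pen down
RT 75: heading 0 -> 285
FD 6: (0,0) -> (1.553,-5.796) [heading=285, draw]
LT 120: heading 285 -> 45
LT 90: heading 45 -> 135
RT 144: heading 135 -> 351
PD: pen down
LT 45: heading 351 -> 36
RT 152: heading 36 -> 244
PD: pen down
LT 257: heading 244 -> 141
RT 90: heading 141 -> 51
FD 18: (1.553,-5.796) -> (12.881,8.193) [heading=51, draw]
RT 45: heading 51 -> 6
FD 12: (12.881,8.193) -> (24.815,9.447) [heading=6, draw]
Final: pos=(24.815,9.447), heading=6, 3 segment(s) drawn

Segment endpoints: x in {0, 1.553, 12.881, 24.815}, y in {-5.796, 0, 8.193, 9.447}
xmin=0, ymin=-5.796, xmax=24.815, ymax=9.447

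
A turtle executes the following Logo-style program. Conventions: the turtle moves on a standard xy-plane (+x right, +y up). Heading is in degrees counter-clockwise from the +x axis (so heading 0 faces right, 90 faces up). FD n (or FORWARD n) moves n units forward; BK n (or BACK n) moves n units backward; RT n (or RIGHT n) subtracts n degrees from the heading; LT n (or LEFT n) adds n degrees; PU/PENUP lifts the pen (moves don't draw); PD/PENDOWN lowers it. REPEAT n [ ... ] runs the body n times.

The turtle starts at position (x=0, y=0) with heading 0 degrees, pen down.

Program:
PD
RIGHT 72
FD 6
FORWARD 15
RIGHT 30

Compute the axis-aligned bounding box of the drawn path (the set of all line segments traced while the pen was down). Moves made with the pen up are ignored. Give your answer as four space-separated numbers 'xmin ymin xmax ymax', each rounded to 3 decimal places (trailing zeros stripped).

Answer: 0 -19.972 6.489 0

Derivation:
Executing turtle program step by step:
Start: pos=(0,0), heading=0, pen down
PD: pen down
RT 72: heading 0 -> 288
FD 6: (0,0) -> (1.854,-5.706) [heading=288, draw]
FD 15: (1.854,-5.706) -> (6.489,-19.972) [heading=288, draw]
RT 30: heading 288 -> 258
Final: pos=(6.489,-19.972), heading=258, 2 segment(s) drawn

Segment endpoints: x in {0, 1.854, 6.489}, y in {-19.972, -5.706, 0}
xmin=0, ymin=-19.972, xmax=6.489, ymax=0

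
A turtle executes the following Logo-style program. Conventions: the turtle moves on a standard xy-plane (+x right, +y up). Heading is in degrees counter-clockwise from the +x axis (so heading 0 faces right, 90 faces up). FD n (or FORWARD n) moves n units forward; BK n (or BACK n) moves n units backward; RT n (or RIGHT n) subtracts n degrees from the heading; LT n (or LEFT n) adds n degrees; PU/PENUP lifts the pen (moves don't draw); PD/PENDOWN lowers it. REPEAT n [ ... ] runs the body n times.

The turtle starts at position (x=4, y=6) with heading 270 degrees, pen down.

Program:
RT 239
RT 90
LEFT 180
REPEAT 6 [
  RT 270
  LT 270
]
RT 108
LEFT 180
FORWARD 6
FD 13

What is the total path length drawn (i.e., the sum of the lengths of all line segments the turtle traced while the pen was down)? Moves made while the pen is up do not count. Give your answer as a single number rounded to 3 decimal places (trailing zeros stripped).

Answer: 19

Derivation:
Executing turtle program step by step:
Start: pos=(4,6), heading=270, pen down
RT 239: heading 270 -> 31
RT 90: heading 31 -> 301
LT 180: heading 301 -> 121
REPEAT 6 [
  -- iteration 1/6 --
  RT 270: heading 121 -> 211
  LT 270: heading 211 -> 121
  -- iteration 2/6 --
  RT 270: heading 121 -> 211
  LT 270: heading 211 -> 121
  -- iteration 3/6 --
  RT 270: heading 121 -> 211
  LT 270: heading 211 -> 121
  -- iteration 4/6 --
  RT 270: heading 121 -> 211
  LT 270: heading 211 -> 121
  -- iteration 5/6 --
  RT 270: heading 121 -> 211
  LT 270: heading 211 -> 121
  -- iteration 6/6 --
  RT 270: heading 121 -> 211
  LT 270: heading 211 -> 121
]
RT 108: heading 121 -> 13
LT 180: heading 13 -> 193
FD 6: (4,6) -> (-1.846,4.65) [heading=193, draw]
FD 13: (-1.846,4.65) -> (-14.513,1.726) [heading=193, draw]
Final: pos=(-14.513,1.726), heading=193, 2 segment(s) drawn

Segment lengths:
  seg 1: (4,6) -> (-1.846,4.65), length = 6
  seg 2: (-1.846,4.65) -> (-14.513,1.726), length = 13
Total = 19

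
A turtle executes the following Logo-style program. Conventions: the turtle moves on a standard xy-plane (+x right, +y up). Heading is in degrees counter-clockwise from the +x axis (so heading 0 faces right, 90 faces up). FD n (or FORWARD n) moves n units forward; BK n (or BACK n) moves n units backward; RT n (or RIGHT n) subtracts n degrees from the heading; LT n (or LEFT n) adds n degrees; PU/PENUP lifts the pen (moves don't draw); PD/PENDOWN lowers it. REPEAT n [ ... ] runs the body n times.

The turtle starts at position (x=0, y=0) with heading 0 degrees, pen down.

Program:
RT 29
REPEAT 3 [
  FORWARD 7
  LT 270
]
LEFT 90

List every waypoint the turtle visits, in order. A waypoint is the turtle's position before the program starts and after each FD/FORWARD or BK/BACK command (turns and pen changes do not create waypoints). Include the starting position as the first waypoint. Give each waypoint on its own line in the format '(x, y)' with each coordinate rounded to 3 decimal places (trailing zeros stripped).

Executing turtle program step by step:
Start: pos=(0,0), heading=0, pen down
RT 29: heading 0 -> 331
REPEAT 3 [
  -- iteration 1/3 --
  FD 7: (0,0) -> (6.122,-3.394) [heading=331, draw]
  LT 270: heading 331 -> 241
  -- iteration 2/3 --
  FD 7: (6.122,-3.394) -> (2.729,-9.516) [heading=241, draw]
  LT 270: heading 241 -> 151
  -- iteration 3/3 --
  FD 7: (2.729,-9.516) -> (-3.394,-6.122) [heading=151, draw]
  LT 270: heading 151 -> 61
]
LT 90: heading 61 -> 151
Final: pos=(-3.394,-6.122), heading=151, 3 segment(s) drawn
Waypoints (4 total):
(0, 0)
(6.122, -3.394)
(2.729, -9.516)
(-3.394, -6.122)

Answer: (0, 0)
(6.122, -3.394)
(2.729, -9.516)
(-3.394, -6.122)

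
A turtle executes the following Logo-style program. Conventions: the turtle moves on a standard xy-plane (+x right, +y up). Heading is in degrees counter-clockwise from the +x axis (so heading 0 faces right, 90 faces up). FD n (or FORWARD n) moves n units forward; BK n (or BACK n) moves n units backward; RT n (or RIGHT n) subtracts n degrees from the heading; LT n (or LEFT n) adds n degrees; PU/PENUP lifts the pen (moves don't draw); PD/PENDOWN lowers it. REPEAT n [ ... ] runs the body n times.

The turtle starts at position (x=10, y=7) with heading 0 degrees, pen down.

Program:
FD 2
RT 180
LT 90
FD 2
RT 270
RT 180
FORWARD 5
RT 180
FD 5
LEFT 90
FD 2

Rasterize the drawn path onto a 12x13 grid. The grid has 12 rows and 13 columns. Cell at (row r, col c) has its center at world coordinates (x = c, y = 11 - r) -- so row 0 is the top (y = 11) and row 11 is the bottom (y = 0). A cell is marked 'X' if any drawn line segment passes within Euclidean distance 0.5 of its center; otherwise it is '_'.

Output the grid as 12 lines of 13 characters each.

Answer: _____________
_____________
_____________
_____________
__________XXX
____________X
_______XXXXXX
_____________
_____________
_____________
_____________
_____________

Derivation:
Segment 0: (10,7) -> (12,7)
Segment 1: (12,7) -> (12,5)
Segment 2: (12,5) -> (7,5)
Segment 3: (7,5) -> (12,5)
Segment 4: (12,5) -> (12,7)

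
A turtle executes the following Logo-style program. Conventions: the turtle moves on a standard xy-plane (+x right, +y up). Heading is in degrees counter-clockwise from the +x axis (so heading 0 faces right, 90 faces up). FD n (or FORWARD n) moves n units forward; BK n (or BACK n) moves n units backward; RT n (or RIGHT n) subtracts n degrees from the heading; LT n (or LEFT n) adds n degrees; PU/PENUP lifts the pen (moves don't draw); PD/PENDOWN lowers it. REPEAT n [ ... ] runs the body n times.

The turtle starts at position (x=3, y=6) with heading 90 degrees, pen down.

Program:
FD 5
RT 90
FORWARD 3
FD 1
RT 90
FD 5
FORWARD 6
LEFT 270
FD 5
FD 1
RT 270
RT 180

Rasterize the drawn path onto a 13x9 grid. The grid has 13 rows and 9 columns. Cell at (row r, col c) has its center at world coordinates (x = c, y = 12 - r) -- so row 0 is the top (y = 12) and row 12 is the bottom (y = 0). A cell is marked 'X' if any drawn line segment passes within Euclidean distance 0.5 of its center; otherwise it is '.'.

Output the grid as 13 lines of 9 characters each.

Segment 0: (3,6) -> (3,11)
Segment 1: (3,11) -> (6,11)
Segment 2: (6,11) -> (7,11)
Segment 3: (7,11) -> (7,6)
Segment 4: (7,6) -> (7,0)
Segment 5: (7,0) -> (2,0)
Segment 6: (2,0) -> (1,0)

Answer: .........
...XXXXX.
...X...X.
...X...X.
...X...X.
...X...X.
...X...X.
.......X.
.......X.
.......X.
.......X.
.......X.
.XXXXXXX.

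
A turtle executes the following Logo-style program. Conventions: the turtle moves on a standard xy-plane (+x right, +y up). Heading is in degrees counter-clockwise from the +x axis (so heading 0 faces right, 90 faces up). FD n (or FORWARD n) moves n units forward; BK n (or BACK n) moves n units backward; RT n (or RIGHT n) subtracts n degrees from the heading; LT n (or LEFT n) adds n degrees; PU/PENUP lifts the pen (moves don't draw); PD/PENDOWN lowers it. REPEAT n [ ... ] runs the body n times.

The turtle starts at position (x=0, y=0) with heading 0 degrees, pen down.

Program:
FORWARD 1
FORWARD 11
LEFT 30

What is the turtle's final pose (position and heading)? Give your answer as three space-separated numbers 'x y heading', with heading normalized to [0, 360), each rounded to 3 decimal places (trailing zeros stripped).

Answer: 12 0 30

Derivation:
Executing turtle program step by step:
Start: pos=(0,0), heading=0, pen down
FD 1: (0,0) -> (1,0) [heading=0, draw]
FD 11: (1,0) -> (12,0) [heading=0, draw]
LT 30: heading 0 -> 30
Final: pos=(12,0), heading=30, 2 segment(s) drawn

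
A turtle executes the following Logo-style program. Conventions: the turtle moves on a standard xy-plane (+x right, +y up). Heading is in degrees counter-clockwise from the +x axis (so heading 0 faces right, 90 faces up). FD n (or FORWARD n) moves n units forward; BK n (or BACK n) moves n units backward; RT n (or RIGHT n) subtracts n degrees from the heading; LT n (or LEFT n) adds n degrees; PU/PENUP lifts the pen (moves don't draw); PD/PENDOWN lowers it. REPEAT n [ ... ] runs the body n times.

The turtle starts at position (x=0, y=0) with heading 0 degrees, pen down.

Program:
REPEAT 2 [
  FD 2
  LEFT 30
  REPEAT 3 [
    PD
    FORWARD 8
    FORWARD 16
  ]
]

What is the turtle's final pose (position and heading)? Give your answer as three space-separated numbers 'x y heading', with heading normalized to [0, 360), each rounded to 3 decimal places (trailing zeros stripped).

Executing turtle program step by step:
Start: pos=(0,0), heading=0, pen down
REPEAT 2 [
  -- iteration 1/2 --
  FD 2: (0,0) -> (2,0) [heading=0, draw]
  LT 30: heading 0 -> 30
  REPEAT 3 [
    -- iteration 1/3 --
    PD: pen down
    FD 8: (2,0) -> (8.928,4) [heading=30, draw]
    FD 16: (8.928,4) -> (22.785,12) [heading=30, draw]
    -- iteration 2/3 --
    PD: pen down
    FD 8: (22.785,12) -> (29.713,16) [heading=30, draw]
    FD 16: (29.713,16) -> (43.569,24) [heading=30, draw]
    -- iteration 3/3 --
    PD: pen down
    FD 8: (43.569,24) -> (50.497,28) [heading=30, draw]
    FD 16: (50.497,28) -> (64.354,36) [heading=30, draw]
  ]
  -- iteration 2/2 --
  FD 2: (64.354,36) -> (66.086,37) [heading=30, draw]
  LT 30: heading 30 -> 60
  REPEAT 3 [
    -- iteration 1/3 --
    PD: pen down
    FD 8: (66.086,37) -> (70.086,43.928) [heading=60, draw]
    FD 16: (70.086,43.928) -> (78.086,57.785) [heading=60, draw]
    -- iteration 2/3 --
    PD: pen down
    FD 8: (78.086,57.785) -> (82.086,64.713) [heading=60, draw]
    FD 16: (82.086,64.713) -> (90.086,78.569) [heading=60, draw]
    -- iteration 3/3 --
    PD: pen down
    FD 8: (90.086,78.569) -> (94.086,85.497) [heading=60, draw]
    FD 16: (94.086,85.497) -> (102.086,99.354) [heading=60, draw]
  ]
]
Final: pos=(102.086,99.354), heading=60, 14 segment(s) drawn

Answer: 102.086 99.354 60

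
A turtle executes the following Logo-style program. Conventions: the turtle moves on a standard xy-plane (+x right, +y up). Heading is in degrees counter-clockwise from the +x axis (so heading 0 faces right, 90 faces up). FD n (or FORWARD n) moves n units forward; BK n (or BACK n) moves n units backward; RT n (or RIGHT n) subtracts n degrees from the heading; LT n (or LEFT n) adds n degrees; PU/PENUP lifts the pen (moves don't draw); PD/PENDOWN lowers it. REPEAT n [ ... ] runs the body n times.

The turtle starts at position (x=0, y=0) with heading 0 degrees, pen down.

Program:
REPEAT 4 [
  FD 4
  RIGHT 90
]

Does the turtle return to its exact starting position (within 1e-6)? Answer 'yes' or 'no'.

Answer: yes

Derivation:
Executing turtle program step by step:
Start: pos=(0,0), heading=0, pen down
REPEAT 4 [
  -- iteration 1/4 --
  FD 4: (0,0) -> (4,0) [heading=0, draw]
  RT 90: heading 0 -> 270
  -- iteration 2/4 --
  FD 4: (4,0) -> (4,-4) [heading=270, draw]
  RT 90: heading 270 -> 180
  -- iteration 3/4 --
  FD 4: (4,-4) -> (0,-4) [heading=180, draw]
  RT 90: heading 180 -> 90
  -- iteration 4/4 --
  FD 4: (0,-4) -> (0,0) [heading=90, draw]
  RT 90: heading 90 -> 0
]
Final: pos=(0,0), heading=0, 4 segment(s) drawn

Start position: (0, 0)
Final position: (0, 0)
Distance = 0; < 1e-6 -> CLOSED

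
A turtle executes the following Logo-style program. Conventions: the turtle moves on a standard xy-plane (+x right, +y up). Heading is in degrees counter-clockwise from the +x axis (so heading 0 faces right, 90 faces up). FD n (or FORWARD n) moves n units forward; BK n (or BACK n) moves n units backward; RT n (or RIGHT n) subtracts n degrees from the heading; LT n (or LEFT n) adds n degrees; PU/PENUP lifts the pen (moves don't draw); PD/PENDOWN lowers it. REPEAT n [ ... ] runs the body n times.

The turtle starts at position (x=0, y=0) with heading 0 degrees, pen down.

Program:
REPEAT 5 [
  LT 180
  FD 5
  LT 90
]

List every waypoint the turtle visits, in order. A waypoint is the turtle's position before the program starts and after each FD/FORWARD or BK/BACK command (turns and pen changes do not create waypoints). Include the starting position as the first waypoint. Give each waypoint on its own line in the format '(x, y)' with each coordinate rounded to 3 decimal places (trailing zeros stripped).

Answer: (0, 0)
(-5, 0)
(-5, 5)
(0, 5)
(0, 0)
(-5, 0)

Derivation:
Executing turtle program step by step:
Start: pos=(0,0), heading=0, pen down
REPEAT 5 [
  -- iteration 1/5 --
  LT 180: heading 0 -> 180
  FD 5: (0,0) -> (-5,0) [heading=180, draw]
  LT 90: heading 180 -> 270
  -- iteration 2/5 --
  LT 180: heading 270 -> 90
  FD 5: (-5,0) -> (-5,5) [heading=90, draw]
  LT 90: heading 90 -> 180
  -- iteration 3/5 --
  LT 180: heading 180 -> 0
  FD 5: (-5,5) -> (0,5) [heading=0, draw]
  LT 90: heading 0 -> 90
  -- iteration 4/5 --
  LT 180: heading 90 -> 270
  FD 5: (0,5) -> (0,0) [heading=270, draw]
  LT 90: heading 270 -> 0
  -- iteration 5/5 --
  LT 180: heading 0 -> 180
  FD 5: (0,0) -> (-5,0) [heading=180, draw]
  LT 90: heading 180 -> 270
]
Final: pos=(-5,0), heading=270, 5 segment(s) drawn
Waypoints (6 total):
(0, 0)
(-5, 0)
(-5, 5)
(0, 5)
(0, 0)
(-5, 0)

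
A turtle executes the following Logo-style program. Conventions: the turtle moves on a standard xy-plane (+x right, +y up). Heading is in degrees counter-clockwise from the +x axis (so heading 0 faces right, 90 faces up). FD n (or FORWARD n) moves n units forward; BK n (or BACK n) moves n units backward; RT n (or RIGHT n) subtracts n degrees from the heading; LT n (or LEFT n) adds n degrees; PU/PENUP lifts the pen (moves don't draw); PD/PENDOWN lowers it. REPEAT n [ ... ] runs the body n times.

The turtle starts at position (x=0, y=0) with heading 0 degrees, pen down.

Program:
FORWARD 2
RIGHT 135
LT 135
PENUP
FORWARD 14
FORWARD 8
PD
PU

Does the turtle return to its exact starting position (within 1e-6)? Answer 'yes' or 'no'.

Answer: no

Derivation:
Executing turtle program step by step:
Start: pos=(0,0), heading=0, pen down
FD 2: (0,0) -> (2,0) [heading=0, draw]
RT 135: heading 0 -> 225
LT 135: heading 225 -> 0
PU: pen up
FD 14: (2,0) -> (16,0) [heading=0, move]
FD 8: (16,0) -> (24,0) [heading=0, move]
PD: pen down
PU: pen up
Final: pos=(24,0), heading=0, 1 segment(s) drawn

Start position: (0, 0)
Final position: (24, 0)
Distance = 24; >= 1e-6 -> NOT closed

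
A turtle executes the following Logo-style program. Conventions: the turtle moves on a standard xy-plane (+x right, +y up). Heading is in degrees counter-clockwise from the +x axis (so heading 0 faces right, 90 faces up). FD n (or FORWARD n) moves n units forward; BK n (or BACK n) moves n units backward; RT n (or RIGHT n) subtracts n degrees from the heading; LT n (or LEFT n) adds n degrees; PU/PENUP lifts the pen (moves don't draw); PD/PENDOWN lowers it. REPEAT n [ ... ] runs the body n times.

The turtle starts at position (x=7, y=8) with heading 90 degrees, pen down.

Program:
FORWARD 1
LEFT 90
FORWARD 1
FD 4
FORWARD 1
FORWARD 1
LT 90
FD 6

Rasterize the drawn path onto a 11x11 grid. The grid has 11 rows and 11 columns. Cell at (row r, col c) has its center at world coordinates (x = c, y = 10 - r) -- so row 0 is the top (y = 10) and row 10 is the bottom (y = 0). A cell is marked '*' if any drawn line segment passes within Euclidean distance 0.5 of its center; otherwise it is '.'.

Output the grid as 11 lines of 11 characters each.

Answer: ...........
********...
*......*...
*..........
*..........
*..........
*..........
*..........
...........
...........
...........

Derivation:
Segment 0: (7,8) -> (7,9)
Segment 1: (7,9) -> (6,9)
Segment 2: (6,9) -> (2,9)
Segment 3: (2,9) -> (1,9)
Segment 4: (1,9) -> (0,9)
Segment 5: (0,9) -> (-0,3)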